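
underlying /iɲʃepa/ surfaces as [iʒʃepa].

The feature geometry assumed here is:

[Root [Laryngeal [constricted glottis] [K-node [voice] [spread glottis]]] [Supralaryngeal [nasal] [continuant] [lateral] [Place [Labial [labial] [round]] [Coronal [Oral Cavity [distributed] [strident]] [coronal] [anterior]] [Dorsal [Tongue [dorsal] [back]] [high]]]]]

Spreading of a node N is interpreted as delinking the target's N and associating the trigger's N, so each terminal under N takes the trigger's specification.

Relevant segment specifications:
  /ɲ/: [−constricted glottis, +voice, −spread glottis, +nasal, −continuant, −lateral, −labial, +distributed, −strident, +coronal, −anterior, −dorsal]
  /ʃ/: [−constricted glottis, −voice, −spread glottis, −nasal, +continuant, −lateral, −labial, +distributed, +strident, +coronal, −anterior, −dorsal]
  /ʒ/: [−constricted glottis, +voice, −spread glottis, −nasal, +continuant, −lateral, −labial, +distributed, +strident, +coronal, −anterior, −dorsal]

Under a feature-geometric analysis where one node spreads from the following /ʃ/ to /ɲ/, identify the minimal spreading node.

Supralaryngeal

Comparing /ɲ/ with its surface form [ʒ], the features that change are [nasal], [continuant], [strident].
These terminals are all dominated by Supralaryngeal, and no proper subconstituent of Supralaryngeal covers them all; Supralaryngeal is their lowest common ancestor.
Spreading Supralaryngeal from /ʃ/ overwrites each of those terminals with /ʃ/'s values, yielding exactly [ʒ].
[voice] — on which /ʃ/ differs from /ɲ/ — is unchanged, so Root cannot have spread; the constituent is no larger than Supralaryngeal.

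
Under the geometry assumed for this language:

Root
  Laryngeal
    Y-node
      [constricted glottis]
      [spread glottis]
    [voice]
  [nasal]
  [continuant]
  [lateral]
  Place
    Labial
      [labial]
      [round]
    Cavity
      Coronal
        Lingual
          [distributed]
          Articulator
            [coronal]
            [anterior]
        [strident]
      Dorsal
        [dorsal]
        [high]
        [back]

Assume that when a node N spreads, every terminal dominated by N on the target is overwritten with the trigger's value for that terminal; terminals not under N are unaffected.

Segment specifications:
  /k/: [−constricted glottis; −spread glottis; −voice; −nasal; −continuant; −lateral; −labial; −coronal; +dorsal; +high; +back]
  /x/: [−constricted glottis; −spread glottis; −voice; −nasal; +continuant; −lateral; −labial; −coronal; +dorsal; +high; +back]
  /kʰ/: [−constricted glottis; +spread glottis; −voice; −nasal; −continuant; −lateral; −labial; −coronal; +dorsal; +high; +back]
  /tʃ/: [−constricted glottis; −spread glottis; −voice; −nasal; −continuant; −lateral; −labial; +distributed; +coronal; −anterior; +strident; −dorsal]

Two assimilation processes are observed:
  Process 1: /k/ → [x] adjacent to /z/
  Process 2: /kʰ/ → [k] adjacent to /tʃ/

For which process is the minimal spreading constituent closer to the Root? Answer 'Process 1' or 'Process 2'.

In Process 1, [continuant] changes, so the minimal spreading node is [continuant] at depth 1.
In Process 2, [spread glottis] changes, so the minimal spreading node is [spread glottis] at depth 3.
Depth 1 < depth 3; Process 1 involves the structurally higher constituent [continuant].

Process 1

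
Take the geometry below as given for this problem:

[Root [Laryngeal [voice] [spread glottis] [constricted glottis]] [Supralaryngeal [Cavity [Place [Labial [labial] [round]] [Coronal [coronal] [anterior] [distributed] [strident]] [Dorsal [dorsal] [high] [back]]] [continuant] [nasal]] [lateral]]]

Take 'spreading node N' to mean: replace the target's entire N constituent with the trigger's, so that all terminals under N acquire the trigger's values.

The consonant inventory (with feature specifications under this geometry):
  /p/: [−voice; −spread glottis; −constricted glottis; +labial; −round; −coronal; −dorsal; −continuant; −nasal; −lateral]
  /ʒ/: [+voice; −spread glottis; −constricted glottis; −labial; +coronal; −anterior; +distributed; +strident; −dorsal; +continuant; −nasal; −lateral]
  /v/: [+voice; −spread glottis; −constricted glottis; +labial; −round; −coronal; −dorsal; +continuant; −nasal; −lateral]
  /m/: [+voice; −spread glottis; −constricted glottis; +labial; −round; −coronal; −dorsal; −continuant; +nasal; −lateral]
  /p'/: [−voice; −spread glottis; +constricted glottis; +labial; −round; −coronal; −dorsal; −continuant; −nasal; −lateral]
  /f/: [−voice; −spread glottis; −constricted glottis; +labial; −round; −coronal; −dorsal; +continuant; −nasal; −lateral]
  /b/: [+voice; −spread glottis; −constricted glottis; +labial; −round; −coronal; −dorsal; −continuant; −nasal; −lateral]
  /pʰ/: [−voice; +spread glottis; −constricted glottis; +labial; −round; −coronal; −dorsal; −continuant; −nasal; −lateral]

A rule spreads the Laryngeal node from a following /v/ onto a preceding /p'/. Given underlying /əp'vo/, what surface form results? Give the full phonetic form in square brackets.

[əbvo]

Laryngeal immediately or transitively dominates [voice], [spread glottis], [constricted glottis].
After delinking /p'/'s Laryngeal and linking /v/'s, the affected terminals become [+voice], [−spread glottis], [−constricted glottis]; [labial], [round], [coronal], … (outside Laryngeal) are retained from /p'/.
This feature bundle is that of [b], so /əp'vo/ surfaces as [əbvo].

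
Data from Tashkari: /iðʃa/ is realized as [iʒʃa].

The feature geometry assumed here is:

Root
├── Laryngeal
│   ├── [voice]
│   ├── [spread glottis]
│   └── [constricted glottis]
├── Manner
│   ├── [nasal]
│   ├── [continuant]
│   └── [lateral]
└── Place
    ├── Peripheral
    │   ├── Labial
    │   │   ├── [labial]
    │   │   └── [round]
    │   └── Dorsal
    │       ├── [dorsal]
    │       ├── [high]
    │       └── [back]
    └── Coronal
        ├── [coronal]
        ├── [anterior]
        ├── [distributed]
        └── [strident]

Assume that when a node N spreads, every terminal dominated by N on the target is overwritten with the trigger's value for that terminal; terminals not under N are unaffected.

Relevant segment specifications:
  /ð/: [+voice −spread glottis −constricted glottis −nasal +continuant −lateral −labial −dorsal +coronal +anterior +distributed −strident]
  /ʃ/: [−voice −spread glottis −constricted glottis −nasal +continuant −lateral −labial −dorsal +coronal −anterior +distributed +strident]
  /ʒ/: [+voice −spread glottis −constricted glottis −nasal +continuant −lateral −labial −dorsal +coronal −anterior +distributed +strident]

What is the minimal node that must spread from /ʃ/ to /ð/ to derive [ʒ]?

Coronal

Feature comparison: [anterior], [strident] differ between /ð/ and [ʒ]; the remaining terminals match.
These terminals are all dominated by Coronal, and no proper subconstituent of Coronal covers them all; Coronal is their lowest common ancestor.
If Coronal spreads, every terminal under it takes /ʃ/'s value, producing [ʒ] as observed.
[voice], a feature on which the two segments disagree outside Coronal, is unchanged — nothing dominating it spread, and Coronal is the minimal sufficient constituent.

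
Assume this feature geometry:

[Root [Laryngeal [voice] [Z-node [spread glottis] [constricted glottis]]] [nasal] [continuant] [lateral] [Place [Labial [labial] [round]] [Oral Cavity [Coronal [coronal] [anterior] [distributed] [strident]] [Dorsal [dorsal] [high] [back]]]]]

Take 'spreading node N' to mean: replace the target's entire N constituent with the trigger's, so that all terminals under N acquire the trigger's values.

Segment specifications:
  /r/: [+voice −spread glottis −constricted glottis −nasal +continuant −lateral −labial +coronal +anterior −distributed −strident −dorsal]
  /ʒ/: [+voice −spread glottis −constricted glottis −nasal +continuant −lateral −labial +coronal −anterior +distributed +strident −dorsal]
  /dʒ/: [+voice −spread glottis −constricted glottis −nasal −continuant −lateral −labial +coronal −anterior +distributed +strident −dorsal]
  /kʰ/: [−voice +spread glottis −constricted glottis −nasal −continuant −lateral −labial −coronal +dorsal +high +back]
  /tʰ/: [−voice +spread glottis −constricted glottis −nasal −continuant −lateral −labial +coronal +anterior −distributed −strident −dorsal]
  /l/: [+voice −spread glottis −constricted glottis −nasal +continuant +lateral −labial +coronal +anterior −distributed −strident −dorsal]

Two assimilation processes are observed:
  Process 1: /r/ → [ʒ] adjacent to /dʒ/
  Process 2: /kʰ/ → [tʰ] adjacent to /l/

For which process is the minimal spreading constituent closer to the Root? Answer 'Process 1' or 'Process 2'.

Process 1 alters [anterior], [distributed], [strident]; the lowest common ancestor is Coronal (depth 3 from Root).
In Process 2, [coronal], [anterior], [distributed], [strident], [dorsal], [high], [back] change, so the minimal spreading node is Oral Cavity at depth 2.
Oral Cavity is closer to Root than Coronal, so Process 2 spreads the higher node.

Process 2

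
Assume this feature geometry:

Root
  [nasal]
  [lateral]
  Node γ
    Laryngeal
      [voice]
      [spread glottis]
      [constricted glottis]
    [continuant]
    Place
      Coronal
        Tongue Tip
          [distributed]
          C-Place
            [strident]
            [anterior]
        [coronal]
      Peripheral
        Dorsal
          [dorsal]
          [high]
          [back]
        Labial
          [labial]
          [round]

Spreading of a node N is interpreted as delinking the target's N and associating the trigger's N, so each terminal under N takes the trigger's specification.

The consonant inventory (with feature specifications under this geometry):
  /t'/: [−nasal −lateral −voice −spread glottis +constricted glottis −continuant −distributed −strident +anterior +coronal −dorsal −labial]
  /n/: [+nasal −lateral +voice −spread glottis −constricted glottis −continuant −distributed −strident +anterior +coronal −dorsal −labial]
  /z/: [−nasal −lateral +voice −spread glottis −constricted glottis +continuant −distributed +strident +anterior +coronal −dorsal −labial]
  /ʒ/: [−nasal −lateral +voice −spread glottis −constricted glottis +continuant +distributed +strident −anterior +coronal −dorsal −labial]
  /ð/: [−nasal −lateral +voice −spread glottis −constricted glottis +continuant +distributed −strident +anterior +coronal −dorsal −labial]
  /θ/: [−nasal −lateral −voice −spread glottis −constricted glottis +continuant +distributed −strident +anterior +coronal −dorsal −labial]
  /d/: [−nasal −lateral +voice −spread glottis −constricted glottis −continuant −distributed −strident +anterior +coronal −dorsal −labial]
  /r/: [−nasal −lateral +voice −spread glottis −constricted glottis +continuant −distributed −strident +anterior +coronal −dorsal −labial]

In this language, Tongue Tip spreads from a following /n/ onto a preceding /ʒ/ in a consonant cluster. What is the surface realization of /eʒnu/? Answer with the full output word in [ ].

Tongue Tip immediately or transitively dominates [distributed], [strident], [anterior].
After delinking /ʒ/'s Tongue Tip and linking /n/'s, the affected terminals become [−distributed], [−strident], [+anterior]; [nasal], [lateral], [voice], … (outside Tongue Tip) are retained from /ʒ/.
Among the inventory, only /r/ has exactly this specification, giving the surface form [ernu].

[ernu]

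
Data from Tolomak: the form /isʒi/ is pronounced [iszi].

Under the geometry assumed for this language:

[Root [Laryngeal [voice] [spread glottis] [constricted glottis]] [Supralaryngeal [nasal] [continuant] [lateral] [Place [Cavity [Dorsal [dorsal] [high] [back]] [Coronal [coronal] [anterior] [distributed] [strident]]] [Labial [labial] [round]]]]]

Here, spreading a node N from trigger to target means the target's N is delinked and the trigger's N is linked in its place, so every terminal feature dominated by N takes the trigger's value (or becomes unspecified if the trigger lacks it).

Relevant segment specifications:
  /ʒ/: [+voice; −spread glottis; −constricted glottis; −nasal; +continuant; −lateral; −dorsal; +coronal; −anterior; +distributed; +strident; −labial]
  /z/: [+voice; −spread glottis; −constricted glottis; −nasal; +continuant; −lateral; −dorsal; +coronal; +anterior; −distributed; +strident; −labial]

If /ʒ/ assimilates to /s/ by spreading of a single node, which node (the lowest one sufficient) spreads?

Coronal

/ʒ/ and [z] differ in [anterior], [distributed]; every other specified feature is identical.
Tracing each changed feature up the tree, the paths first meet at Coronal; any lower node misses at least one of them.
Delinking /ʒ/'s Coronal and associating /s/'s Coronal gives precisely the feature bundle of [z].
[voice], a feature on which the two segments disagree outside Coronal, is unchanged — nothing dominating it spread, and Coronal is the minimal sufficient constituent.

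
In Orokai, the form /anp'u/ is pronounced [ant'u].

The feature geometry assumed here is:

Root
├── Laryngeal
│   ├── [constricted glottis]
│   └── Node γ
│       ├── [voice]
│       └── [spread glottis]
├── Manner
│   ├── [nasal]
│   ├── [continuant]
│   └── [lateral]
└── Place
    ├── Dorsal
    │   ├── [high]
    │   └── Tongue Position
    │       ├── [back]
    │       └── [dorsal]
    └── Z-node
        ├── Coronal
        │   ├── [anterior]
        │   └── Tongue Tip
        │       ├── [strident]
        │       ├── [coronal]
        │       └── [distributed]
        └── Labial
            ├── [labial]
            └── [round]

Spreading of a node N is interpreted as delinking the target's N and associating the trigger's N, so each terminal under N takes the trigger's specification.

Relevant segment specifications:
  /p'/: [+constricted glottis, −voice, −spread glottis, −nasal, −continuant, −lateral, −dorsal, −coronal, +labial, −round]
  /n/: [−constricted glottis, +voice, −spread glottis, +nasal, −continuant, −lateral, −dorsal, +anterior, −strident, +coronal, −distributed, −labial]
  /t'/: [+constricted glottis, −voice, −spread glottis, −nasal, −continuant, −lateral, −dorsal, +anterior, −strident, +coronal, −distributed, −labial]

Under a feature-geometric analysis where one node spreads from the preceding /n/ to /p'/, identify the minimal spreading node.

The alternation /p'/ → [t'] changes [labial], [round], [coronal], [anterior], [distributed], [strident] and nothing else.
In this geometry the lowest node dominating all of them is Z-node: every daughter of Z-node dominates only a proper subset, so no lower node suffices.
Spreading Z-node from /n/ overwrites each of those terminals with /n/'s values, yielding exactly [t'].
[voice], [nasal] stay as in /p'/ although /n/ differs there, so no node dominating them spread; among the remaining candidates Z-node is the lowest that derives the output.

Z-node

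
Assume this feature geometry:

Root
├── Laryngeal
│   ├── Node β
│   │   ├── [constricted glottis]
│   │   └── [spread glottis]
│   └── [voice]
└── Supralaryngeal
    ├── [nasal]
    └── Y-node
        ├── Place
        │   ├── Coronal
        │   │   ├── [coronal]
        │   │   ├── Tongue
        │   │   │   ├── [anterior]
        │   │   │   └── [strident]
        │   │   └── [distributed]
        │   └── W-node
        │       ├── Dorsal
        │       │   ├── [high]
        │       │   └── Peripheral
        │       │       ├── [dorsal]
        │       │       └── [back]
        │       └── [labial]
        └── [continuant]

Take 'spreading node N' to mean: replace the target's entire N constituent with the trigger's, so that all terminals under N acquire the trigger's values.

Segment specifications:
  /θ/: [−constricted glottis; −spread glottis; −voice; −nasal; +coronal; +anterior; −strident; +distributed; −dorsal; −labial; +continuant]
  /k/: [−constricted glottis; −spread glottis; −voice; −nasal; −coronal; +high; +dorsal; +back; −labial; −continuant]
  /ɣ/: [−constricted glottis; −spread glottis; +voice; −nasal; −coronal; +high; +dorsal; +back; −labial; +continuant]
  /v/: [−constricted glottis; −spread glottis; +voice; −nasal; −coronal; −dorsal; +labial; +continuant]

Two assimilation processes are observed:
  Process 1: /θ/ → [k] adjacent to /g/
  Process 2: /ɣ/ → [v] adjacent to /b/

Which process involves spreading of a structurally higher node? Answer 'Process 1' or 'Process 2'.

In Process 1, [continuant], [coronal], [anterior], [distributed], [strident], [dorsal], [high], [back] change, so the minimal spreading node is Y-node at depth 2.
Process 2: the features that change are [labial], [dorsal], [high], [back]; the minimal node is W-node (depth 4).
Y-node is closer to Root than W-node, so Process 1 spreads the higher node.

Process 1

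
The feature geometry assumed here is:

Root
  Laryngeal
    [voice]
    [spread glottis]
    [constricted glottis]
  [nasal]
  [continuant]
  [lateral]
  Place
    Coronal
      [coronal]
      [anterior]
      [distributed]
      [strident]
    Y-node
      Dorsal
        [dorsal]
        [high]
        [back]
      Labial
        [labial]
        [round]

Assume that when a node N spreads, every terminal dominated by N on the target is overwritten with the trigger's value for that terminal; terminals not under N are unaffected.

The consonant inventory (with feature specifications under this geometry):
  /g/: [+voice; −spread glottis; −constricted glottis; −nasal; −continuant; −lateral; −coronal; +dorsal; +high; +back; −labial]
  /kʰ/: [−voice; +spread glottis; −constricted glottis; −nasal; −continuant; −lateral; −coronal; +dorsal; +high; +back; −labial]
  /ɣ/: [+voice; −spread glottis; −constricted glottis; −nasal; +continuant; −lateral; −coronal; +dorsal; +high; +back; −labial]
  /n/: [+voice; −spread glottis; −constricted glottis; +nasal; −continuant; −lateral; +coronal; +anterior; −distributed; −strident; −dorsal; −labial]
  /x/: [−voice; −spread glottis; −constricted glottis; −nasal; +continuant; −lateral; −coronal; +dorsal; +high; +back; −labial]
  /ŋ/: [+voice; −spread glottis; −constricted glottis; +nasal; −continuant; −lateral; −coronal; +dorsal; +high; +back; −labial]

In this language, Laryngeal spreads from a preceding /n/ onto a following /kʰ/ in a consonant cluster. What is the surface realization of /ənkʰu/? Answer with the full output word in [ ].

[əngu]

The Laryngeal node dominates the terminals [voice], [spread glottis], [constricted glottis].
Spreading Laryngeal from /n/ onto /kʰ/ replaces those values with /n/'s: [+voice], [−spread glottis], [−constricted glottis]. Features outside Laryngeal ([nasal], [continuant], [lateral], …) stay as in /kʰ/.
This feature bundle is that of [g], so /ənkʰu/ surfaces as [əngu].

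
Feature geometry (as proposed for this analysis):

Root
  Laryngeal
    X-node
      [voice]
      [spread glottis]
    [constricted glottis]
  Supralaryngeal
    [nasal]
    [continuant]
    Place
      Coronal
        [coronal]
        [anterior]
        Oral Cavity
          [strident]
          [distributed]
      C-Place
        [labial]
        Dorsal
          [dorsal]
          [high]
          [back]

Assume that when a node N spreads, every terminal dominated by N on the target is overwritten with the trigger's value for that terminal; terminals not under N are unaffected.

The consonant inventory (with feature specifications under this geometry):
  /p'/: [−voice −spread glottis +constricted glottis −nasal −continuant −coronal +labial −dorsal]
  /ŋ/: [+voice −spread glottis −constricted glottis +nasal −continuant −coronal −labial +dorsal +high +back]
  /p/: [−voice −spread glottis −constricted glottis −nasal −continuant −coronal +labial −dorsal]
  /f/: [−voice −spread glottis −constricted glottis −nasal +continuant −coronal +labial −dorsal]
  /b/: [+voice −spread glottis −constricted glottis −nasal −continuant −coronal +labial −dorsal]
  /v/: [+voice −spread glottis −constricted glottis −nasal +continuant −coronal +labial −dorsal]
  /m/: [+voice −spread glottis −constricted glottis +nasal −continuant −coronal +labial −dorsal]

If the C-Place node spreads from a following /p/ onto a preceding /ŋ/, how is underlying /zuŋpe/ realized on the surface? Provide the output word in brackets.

Terminals under C-Place in this geometry: [labial], [dorsal], [high], [back].
The target acquires /p/'s values for everything under C-Place — [+labial], [−dorsal] — while keeping its own [voice], [spread glottis], [constricted glottis], ….
Among the inventory, only /m/ has exactly this specification, giving the surface form [zumpe].

[zumpe]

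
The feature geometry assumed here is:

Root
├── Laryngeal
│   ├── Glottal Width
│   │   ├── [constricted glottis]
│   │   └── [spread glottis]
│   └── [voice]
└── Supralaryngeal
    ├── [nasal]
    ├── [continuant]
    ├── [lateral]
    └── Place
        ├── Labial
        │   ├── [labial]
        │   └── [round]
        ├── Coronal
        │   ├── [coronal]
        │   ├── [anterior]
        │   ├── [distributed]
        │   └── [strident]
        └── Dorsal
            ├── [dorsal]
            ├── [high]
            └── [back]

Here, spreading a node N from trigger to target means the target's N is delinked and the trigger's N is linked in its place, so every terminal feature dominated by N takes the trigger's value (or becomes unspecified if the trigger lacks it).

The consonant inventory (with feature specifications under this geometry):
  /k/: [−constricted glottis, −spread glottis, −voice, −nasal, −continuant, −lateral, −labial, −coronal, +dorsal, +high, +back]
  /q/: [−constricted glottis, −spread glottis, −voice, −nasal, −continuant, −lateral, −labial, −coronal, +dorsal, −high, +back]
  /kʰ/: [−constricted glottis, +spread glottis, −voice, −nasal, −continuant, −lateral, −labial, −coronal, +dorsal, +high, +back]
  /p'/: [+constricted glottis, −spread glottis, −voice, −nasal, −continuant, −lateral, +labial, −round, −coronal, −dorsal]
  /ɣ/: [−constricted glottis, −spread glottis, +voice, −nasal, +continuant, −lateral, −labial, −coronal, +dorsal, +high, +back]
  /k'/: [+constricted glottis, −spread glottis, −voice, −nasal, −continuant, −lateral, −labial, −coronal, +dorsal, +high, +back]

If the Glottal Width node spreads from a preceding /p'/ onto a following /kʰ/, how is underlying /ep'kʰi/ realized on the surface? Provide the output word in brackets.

[ep'k'i]

The Glottal Width node dominates the terminals [constricted glottis], [spread glottis].
The target acquires /p'/'s values for everything under Glottal Width — [+constricted glottis], [−spread glottis] — while keeping its own [voice], [nasal], [continuant], ….
The resulting bundle matches /k'/ in the inventory; substituting it for /kʰ/ gives [ep'k'i].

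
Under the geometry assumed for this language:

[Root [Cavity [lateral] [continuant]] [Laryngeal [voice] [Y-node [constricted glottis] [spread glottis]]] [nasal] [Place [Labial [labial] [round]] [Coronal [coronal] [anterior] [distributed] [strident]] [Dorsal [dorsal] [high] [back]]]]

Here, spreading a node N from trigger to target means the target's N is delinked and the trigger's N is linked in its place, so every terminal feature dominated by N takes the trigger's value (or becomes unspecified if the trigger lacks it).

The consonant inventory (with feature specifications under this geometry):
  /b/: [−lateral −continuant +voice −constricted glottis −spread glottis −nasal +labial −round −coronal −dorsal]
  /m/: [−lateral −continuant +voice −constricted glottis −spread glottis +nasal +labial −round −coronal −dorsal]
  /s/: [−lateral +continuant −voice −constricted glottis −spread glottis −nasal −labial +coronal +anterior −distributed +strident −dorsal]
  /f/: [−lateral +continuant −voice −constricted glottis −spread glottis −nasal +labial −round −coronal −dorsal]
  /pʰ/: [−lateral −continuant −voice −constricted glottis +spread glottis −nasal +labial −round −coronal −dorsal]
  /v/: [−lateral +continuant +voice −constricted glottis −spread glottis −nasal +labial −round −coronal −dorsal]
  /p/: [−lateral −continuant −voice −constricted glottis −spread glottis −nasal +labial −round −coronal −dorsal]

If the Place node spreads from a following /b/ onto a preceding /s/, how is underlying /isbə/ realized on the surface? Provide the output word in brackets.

[ifbə]

Place immediately or transitively dominates [labial], [round], [coronal], [anterior], [distributed], [strident], [dorsal], [high], [back].
After delinking /s/'s Place and linking /b/'s, the affected terminals become [+labial], [−round], [−coronal], [−dorsal]; [lateral], [continuant], [voice], … (outside Place) are retained from /s/.
Among the inventory, only /f/ has exactly this specification, giving the surface form [ifbə].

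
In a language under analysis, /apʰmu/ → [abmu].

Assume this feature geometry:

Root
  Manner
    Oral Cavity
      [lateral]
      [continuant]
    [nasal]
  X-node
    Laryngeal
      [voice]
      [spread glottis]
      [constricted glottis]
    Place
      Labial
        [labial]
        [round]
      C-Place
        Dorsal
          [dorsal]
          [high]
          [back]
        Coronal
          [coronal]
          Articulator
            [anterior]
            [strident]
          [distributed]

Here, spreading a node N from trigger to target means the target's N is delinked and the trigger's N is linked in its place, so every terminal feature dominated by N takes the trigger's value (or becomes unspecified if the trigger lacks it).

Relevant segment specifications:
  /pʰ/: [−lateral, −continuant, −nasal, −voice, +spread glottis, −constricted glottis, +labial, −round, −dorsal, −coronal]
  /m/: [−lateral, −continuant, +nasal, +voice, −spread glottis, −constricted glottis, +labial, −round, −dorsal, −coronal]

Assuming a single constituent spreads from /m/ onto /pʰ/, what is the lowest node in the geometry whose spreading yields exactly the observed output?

Laryngeal

/pʰ/ and [b] differ in [voice], [spread glottis]; every other specified feature is identical.
The smallest constituent containing every changed terminal is Laryngeal — each of its daughters lacks at least one of the affected features.
Spreading Laryngeal from /m/ overwrites each of those terminals with /m/'s values, yielding exactly [b].
[nasal], a feature on which the two segments disagree outside Laryngeal, is unchanged — nothing dominating it spread, and Laryngeal is the minimal sufficient constituent.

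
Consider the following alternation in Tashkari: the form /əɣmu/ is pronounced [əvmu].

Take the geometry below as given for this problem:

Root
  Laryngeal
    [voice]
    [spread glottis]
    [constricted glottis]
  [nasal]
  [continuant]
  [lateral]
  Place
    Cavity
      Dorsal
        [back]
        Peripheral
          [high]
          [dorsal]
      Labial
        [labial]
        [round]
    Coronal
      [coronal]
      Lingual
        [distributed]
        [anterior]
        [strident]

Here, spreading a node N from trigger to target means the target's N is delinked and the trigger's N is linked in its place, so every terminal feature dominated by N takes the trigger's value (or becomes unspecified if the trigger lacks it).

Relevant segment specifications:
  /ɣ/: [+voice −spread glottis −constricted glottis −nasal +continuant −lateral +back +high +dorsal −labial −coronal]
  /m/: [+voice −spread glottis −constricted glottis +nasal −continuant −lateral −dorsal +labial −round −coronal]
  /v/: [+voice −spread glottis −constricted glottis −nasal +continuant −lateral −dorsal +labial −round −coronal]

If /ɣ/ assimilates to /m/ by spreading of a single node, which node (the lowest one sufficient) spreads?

Cavity

The alternation /ɣ/ → [v] changes [labial], [round], [dorsal], [high], [back] and nothing else.
The smallest constituent containing every changed terminal is Cavity — each of its daughters lacks at least one of the affected features.
If Cavity spreads, every terminal under it takes /m/'s value, producing [v] as observed.
[continuant], [nasal] stay as in /ɣ/ although /m/ differs there, so no node dominating them spread; among the remaining candidates Cavity is the lowest that derives the output.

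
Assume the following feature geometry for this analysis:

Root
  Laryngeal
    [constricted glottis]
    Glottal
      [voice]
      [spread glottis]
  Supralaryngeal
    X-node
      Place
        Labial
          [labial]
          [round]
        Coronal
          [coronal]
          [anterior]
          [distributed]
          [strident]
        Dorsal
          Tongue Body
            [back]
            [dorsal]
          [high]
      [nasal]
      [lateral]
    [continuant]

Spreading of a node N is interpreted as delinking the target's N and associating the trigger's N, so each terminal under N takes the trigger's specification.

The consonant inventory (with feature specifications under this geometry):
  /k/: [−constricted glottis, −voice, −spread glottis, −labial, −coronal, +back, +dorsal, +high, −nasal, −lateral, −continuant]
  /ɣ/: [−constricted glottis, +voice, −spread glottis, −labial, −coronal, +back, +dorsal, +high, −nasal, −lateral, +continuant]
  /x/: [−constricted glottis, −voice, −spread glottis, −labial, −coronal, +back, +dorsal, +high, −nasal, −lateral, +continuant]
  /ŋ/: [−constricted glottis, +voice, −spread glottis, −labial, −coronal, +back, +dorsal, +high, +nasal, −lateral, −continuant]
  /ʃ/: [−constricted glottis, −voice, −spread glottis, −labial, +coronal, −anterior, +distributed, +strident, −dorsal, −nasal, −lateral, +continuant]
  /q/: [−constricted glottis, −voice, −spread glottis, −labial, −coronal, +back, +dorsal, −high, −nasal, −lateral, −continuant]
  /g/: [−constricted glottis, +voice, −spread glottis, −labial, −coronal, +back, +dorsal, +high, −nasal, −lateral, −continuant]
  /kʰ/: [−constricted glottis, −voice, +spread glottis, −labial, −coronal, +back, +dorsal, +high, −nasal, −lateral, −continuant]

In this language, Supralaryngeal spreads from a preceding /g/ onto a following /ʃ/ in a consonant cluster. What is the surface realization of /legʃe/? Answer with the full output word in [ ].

Terminals under Supralaryngeal in this geometry: [labial], [round], [coronal], [anterior], [distributed], [strident], [back], [dorsal], [high], [nasal], [lateral], [continuant].
Spreading Supralaryngeal from /g/ onto /ʃ/ replaces those values with /g/'s: [−labial], [−coronal], [+back], [+dorsal], [+high], [−nasal], [−lateral], [−continuant]. Features outside Supralaryngeal ([constricted glottis], [voice], [spread glottis]) stay as in /ʃ/.
The resulting bundle matches /k/ in the inventory; substituting it for /ʃ/ gives [legke].

[legke]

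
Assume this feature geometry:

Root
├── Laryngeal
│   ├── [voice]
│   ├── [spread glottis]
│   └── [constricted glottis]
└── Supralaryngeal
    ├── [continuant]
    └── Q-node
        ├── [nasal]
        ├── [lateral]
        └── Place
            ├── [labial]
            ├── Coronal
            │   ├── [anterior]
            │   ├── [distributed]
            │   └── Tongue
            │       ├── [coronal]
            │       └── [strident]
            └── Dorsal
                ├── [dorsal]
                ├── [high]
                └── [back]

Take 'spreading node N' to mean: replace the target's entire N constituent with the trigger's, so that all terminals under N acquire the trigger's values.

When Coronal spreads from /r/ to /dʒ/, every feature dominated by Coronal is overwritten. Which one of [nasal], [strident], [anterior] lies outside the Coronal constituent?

[nasal]

The terminals dominated by Coronal are [anterior], [distributed], [coronal], [strident].
Spreading Coronal replaces [anterior], [strident] with the trigger's values, since each sits inside the Coronal constituent.
But [nasal] is a dependent of Q-node, outside Coronal; it is therefore untouched by the spreading.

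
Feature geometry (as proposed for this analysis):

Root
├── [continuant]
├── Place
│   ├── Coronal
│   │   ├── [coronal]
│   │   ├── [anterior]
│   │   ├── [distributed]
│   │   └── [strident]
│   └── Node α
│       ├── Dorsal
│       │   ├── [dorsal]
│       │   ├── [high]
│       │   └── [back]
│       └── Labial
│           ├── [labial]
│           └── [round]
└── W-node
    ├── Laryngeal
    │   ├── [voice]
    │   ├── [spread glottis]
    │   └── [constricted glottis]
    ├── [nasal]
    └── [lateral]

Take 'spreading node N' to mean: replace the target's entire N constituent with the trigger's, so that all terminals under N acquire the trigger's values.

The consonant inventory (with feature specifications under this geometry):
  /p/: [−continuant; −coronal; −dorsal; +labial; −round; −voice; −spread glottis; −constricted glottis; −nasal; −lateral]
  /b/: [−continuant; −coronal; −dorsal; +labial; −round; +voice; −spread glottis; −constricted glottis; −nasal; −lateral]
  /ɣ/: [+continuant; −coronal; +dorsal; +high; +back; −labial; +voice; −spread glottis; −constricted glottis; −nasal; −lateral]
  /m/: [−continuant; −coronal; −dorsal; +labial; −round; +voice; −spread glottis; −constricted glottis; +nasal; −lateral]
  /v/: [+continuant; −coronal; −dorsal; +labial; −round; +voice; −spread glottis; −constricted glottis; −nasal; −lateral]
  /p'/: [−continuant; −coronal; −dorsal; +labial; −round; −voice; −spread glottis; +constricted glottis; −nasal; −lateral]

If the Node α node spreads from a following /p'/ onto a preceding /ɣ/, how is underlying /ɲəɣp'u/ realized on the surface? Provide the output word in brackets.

[ɲəvp'u]

Terminals under Node α in this geometry: [dorsal], [high], [back], [labial], [round].
Spreading Node α from /p'/ onto /ɣ/ replaces those values with /p'/'s: [−dorsal], [+labial], [−round]. Features outside Node α ([continuant], [coronal], [voice], …) stay as in /ɣ/.
The resulting bundle matches /v/ in the inventory; substituting it for /ɣ/ gives [ɲəvp'u].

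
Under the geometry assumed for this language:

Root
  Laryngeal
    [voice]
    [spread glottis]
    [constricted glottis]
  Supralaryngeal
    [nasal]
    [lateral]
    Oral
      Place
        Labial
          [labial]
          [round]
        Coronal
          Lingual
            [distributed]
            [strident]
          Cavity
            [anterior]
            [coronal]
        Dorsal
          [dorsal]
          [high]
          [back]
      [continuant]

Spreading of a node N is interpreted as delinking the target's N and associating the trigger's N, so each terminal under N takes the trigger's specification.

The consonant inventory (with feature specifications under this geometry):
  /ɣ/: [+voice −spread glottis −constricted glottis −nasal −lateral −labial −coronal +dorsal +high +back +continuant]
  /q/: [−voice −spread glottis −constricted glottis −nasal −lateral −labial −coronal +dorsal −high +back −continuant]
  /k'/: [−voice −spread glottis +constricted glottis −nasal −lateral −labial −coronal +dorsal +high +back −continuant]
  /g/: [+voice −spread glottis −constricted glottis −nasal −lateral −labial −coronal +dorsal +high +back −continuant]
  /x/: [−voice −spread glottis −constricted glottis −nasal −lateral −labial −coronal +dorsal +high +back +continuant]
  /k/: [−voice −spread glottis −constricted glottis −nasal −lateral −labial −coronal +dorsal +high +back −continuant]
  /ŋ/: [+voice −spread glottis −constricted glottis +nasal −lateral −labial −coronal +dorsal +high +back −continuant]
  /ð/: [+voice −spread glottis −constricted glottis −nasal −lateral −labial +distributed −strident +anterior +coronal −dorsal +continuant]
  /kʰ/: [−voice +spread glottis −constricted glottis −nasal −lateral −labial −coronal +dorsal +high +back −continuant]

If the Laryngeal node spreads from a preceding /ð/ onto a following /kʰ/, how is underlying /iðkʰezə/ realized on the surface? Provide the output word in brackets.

The Laryngeal node dominates the terminals [voice], [spread glottis], [constricted glottis].
Spreading Laryngeal from /ð/ onto /kʰ/ replaces those values with /ð/'s: [+voice], [−spread glottis], [−constricted glottis]. Features outside Laryngeal ([nasal], [lateral], [labial], …) stay as in /kʰ/.
Among the inventory, only /g/ has exactly this specification, giving the surface form [iðgezə].

[iðgezə]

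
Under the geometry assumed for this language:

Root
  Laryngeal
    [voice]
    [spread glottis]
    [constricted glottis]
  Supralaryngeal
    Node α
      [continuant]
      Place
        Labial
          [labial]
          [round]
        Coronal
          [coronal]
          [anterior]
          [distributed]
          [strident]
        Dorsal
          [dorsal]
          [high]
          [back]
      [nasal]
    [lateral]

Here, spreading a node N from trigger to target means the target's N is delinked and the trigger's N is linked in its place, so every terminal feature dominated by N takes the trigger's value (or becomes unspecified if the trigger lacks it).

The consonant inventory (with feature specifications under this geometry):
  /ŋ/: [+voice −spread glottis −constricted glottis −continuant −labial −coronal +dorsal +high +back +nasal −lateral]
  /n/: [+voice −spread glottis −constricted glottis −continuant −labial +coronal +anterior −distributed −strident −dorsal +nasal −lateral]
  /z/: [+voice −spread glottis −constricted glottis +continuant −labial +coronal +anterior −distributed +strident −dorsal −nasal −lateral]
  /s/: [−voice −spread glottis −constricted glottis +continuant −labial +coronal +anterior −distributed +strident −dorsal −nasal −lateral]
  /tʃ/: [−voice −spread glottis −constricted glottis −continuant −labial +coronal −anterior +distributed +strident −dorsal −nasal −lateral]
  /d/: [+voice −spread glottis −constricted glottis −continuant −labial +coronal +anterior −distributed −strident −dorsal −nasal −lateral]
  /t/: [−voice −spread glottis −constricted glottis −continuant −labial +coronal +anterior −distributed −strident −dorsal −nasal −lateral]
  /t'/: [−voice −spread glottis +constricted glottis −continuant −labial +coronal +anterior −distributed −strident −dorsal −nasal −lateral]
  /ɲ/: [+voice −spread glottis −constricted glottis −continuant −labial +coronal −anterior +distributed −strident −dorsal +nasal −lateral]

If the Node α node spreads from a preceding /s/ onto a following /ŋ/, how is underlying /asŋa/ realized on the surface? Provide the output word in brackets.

Terminals under Node α in this geometry: [continuant], [labial], [round], [coronal], [anterior], [distributed], [strident], [dorsal], [high], [back], [nasal].
After delinking /ŋ/'s Node α and linking /s/'s, the affected terminals become [+continuant], [−labial], [+coronal], [+anterior], [−distributed], [+strident], [−dorsal], [−nasal]; [voice], [spread glottis], [constricted glottis], … (outside Node α) are retained from /ŋ/.
Among the inventory, only /z/ has exactly this specification, giving the surface form [asza].

[asza]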